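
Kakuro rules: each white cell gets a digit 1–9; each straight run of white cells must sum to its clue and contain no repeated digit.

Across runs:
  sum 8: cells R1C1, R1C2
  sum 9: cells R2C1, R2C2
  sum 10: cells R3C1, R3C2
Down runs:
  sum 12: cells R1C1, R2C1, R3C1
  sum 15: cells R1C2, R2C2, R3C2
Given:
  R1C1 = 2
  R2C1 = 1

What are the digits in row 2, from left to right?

R1C2 = 8 − 2 = 6 completes the 8 across.
R2C2 = 9 − 1 = 8 completes the 9 across.
R3C1 = 12 − 3 = 9 completes the 12 down.
R3C2 = 10 − 9 = 1 completes the 10 across.

1 8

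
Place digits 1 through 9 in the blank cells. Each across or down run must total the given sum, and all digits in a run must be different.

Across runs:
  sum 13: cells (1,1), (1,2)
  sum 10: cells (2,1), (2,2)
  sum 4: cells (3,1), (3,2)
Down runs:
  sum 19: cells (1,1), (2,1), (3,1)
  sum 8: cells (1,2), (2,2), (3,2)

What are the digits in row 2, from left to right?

7 3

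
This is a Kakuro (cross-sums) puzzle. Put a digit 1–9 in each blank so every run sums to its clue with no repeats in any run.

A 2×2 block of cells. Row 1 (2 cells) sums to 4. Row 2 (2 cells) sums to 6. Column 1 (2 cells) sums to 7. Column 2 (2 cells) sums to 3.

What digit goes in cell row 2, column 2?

4 in 2 cells must be {1,3}; 3 in 2 cells must be {1,2}.
The 4 across and the 3 down share only 1, so (1,2) = 1.
(2,2) = 3 − 1 = 2 completes the 3 down.
(1,1) = 4 − 1 = 3 completes the 4 across.
(2,1) = 6 − 2 = 4 completes the 6 across.

2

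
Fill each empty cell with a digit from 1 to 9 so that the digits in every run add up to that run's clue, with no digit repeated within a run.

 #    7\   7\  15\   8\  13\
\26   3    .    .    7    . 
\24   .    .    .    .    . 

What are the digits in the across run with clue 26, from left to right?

3, 2, 9, 7, 5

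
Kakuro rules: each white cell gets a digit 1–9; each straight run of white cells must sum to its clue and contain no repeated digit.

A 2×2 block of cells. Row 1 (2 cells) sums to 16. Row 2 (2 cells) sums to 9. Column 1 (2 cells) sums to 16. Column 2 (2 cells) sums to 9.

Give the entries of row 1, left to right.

16 in 2 cells must be {7,9}.
The 16 across and the 9 down share only 7, so (1,2) = 7.
The 9 across and the 16 down share only 7, so (2,1) = 7.
(2,2) = 9 − 7 = 2 completes the 9 across.
(1,1) = 16 − 7 = 9 completes the 16 across.

9 7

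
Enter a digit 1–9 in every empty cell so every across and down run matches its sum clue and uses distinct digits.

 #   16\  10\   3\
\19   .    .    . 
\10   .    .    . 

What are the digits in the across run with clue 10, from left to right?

7 2 1

16 in 2 cells must be {7,9}; 3 in 2 cells must be {1,2}.
The 19 across and the 3 down share only 2, so R1C3 = 2.
The 10 across and the 16 down share only 7, so R2C1 = 7.
R2C3 = 3 − 2 = 1 completes the 3 down.
R1C1 = 16 − 7 = 9 completes the 16 down.
R1C2 = 19 − 11 = 8 completes the 19 across.
R2C2 = 10 − 8 = 2 completes the 10 across.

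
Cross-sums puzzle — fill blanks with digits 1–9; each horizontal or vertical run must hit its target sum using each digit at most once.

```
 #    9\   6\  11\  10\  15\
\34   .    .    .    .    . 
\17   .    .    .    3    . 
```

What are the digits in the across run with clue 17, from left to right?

34 in 5 cells must be {4,6,7,8,9}.
R1C2 = 4: only digit in both the 34-across and 6-down candidate sets.
R1C4 = 10 − 3 = 7 completes the 10 down.
R2C2 = 6 − 4 = 2 completes the 6 down.
Nothing is forced directly, so branch on R1C1, whose candidates are 6 or 8. If R1C1 = 6: then R2C1 would have to be in {1,4,5,6,7} for the 17 across but in {3} for the 9 down — contradiction. So R1C1 = 8.
R2C1 = 9 − 8 = 1 completes the 9 down.
No cell is forced outright now. R2C5 can only be 6 or 7 (the digits allowed by both its 17 across and its 15 down). If R2C5 = 7: then R1C5 would have to be in {6,9} for the 34 across but in {8} for the 15 down — contradiction. So R2C5 = 6.
R1C5 = 15 − 6 = 9 completes the 15 down.
R2C3 = 17 − 12 = 5 completes the 17 across.

1, 2, 5, 3, 6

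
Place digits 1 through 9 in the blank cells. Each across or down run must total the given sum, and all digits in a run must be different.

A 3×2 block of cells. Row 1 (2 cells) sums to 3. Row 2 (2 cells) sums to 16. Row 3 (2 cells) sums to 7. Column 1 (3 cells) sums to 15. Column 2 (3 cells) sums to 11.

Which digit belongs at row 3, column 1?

4

3 in 2 cells must be {1,2}; 16 in 2 cells must be {7,9}.
The 16 across and the 11 down share only 7, so (2,2) = 7.
Given what's placed, (1,2) must be 1 to fit the 3 across and 11 down.
(2,1) = 16 − 7 = 9 completes the 16 across.
(3,2) = 11 − 8 = 3 completes the 11 down.
(1,1) = 3 − 1 = 2 completes the 3 across.
(3,1) = 7 − 3 = 4 completes the 7 across.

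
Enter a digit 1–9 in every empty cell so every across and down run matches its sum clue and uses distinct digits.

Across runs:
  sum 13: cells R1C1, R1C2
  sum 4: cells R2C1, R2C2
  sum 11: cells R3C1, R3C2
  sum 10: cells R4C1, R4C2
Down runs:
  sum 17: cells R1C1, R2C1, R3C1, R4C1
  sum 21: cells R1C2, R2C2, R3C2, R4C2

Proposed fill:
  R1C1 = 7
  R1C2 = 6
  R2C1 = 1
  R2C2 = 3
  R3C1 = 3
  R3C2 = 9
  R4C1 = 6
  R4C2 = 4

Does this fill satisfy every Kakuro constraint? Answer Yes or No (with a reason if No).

No — the across run R3C1–R3C2 sums to 12, not 11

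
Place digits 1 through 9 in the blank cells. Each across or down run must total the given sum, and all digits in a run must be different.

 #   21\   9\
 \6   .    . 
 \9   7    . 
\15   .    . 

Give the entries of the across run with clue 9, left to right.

Given what's placed, R1C1 must be 5 to fit the 6 across and 21 down.
R1C2 = 6 − 5 = 1 completes the 6 across.
R2C2 = 9 − 7 = 2 completes the 9 across.
R3C1 = 21 − 12 = 9 completes the 21 down.
R3C2 = 15 − 9 = 6 completes the 15 across.

7 2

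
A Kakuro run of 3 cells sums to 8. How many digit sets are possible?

2

3 distinct digits from 1–9 sum between 6 and 24.
Enumerating: {1,2,5}, {1,3,4}.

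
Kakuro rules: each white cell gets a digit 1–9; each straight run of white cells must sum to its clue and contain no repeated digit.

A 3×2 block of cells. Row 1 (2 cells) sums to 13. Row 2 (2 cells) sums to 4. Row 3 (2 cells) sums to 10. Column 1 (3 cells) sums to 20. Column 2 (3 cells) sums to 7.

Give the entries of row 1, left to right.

9 4

4 in 2 cells must be {1,3}; 7 in 3 cells must be {1,2,4}.
The 13 across and the 7 down share only 4, so (1,2) = 4.
The 4 across and the 20 down share only 3, so (2,1) = 3.
(2,2) = 4 − 3 = 1 completes the 4 across.
(3,2) = 7 − 5 = 2 completes the 7 down.
(1,1) = 13 − 4 = 9 completes the 13 across.
(3,1) = 10 − 2 = 8 completes the 10 across.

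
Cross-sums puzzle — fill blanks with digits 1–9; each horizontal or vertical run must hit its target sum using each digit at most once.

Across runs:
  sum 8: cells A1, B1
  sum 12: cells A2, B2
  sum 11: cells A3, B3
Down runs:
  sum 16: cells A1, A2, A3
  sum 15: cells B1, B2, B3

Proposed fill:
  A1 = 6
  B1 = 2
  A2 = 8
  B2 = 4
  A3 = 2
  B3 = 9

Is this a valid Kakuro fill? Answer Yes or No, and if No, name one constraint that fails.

Yes

Across: 6+2=8; 8+4=12; 2+9=11. Down: 6+8+2=16; 2+4+9=15. No digit repeats within any run.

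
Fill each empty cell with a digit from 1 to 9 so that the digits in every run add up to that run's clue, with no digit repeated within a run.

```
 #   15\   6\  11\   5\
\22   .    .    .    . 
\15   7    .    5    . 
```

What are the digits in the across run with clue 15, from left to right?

7 1 5 2

R1C1 = 15 − 7 = 8 completes the 15 down.
R1C3 = 11 − 5 = 6 completes the 11 down.
Nothing is forced directly, so branch on R1C2, whose candidates are 1 or 5. If R1C2 = 1: then R1C4 would have to be in {7} for the 22 across but in {1,2,3,4} for the 5 down — contradiction. So R1C2 = 5.
R1C4 = 22 − 19 = 3 completes the 22 across.
R2C2 = 6 − 5 = 1 completes the 6 down.
R2C4 = 15 − 13 = 2 completes the 15 across.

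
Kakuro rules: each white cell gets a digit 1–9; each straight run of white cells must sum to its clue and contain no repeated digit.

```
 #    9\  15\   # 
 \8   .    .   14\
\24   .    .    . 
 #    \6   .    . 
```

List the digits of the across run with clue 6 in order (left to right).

1 5

24 in 3 cells must be {7,8,9}.
The 6 across and the 14 down share only 5, so R3C3 = 5.
R2C3 = 14 − 5 = 9 completes the 14 down.
R3C2 = 6 − 5 = 1 completes the 6 across.
R2C2 = 8: the only remaining digit allowed by both the 24 across and the 15 down.
R1C2 = 15 − 9 = 6 completes the 15 down.
R2C1 = 24 − 17 = 7 completes the 24 across.
R1C1 = 8 − 6 = 2 completes the 8 across.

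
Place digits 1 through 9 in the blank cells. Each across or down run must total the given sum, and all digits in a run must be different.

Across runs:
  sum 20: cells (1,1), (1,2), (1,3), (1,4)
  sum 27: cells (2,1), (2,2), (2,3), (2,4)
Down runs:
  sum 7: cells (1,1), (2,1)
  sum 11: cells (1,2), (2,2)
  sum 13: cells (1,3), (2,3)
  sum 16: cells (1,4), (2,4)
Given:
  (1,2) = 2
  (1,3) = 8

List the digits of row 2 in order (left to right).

6, 9, 5, 7

16 in 2 cells must be {7,9}.
(2,2) = 11 − 2 = 9 completes the 11 down.
(2,3) = 13 − 8 = 5 completes the 13 down.
(2,4) = 7: the only remaining digit allowed by both the 27 across and the 16 down.
(1,4) = 16 − 7 = 9 completes the 16 down.
(2,1) = 27 − 21 = 6 completes the 27 across.
(1,1) = 20 − 19 = 1 completes the 20 across.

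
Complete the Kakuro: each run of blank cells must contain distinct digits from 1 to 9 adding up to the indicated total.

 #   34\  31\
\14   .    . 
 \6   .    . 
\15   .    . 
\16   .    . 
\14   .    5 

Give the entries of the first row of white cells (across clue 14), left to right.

16 in 2 cells must be {7,9}; 34 in 5 cells must be {4,6,7,8,9}.
Only 4 fits R2C1 under both its across sum 6 and down sum 34.
R2C2 = 6 − 4 = 2 completes the 6 across.
R5C1 = 14 − 5 = 9 completes the 14 across.
Given what's placed, R4C1 must be 7 to fit the 16 across and 34 down.
R4C2 = 16 − 7 = 9 completes the 16 across.
Given what's placed, R1C2 must be 8 to fit the 14 across and 31 down.
R3C2 = 31 − 24 = 7 completes the 31 down.
R1C1 = 14 − 8 = 6 completes the 14 across.

6 8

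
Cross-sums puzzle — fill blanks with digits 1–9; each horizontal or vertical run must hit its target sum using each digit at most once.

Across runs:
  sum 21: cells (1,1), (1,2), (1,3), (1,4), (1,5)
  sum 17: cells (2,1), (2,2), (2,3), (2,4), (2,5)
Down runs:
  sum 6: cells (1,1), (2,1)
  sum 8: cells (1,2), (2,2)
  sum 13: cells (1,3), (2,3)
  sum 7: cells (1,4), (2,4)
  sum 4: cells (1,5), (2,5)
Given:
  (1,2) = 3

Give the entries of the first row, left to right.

4 in 2 cells must be {1,3}.
Given what's placed, (1,5) must be 1 to fit the 21 across and 4 down.
(2,2) = 8 − 3 = 5 completes the 8 down.
Given what's placed, (2,3) must be 6 to fit the 17 across and 13 down.
(2,5) = 4 − 1 = 3 completes the 4 down.
(1,3) = 13 − 6 = 7 completes the 13 down.
Nothing is forced directly, so branch on (1,1), whose candidates are 2 or 4. If (1,1) = 2: then (1,4) would have to be in {8} for the 21 across but in {1,2,3,4,5,6} for the 7 down — contradiction. So (1,1) = 4.
(1,4) = 21 − 15 = 6 completes the 21 across.

4 3 7 6 1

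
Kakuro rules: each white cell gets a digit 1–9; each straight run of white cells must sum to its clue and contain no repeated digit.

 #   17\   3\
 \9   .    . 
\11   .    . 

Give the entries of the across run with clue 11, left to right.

17 in 2 cells must be {8,9}; 3 in 2 cells must be {1,2}.
The 9 across and the 17 down share only 8, so R1C1 = 8.
R1C2 = 9 − 8 = 1 completes the 9 across.
R2C1 = 17 − 8 = 9 completes the 17 down.
R2C2 = 11 − 9 = 2 completes the 11 across.

9, 2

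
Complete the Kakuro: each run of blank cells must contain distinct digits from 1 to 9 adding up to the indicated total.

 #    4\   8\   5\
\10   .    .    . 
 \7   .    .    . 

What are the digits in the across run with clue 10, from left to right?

3 6 1

7 in 3 cells must be {1,2,4}; 4 in 2 cells must be {1,3}.
The 7 across and the 4 down share only 1, so R2C1 = 1.
Given what's placed, R2C2 must be 2 to fit the 7 across and 8 down.
R2C3 = 7 − 3 = 4 completes the 7 across.
R1C1 = 4 − 1 = 3 completes the 4 down.
R1C2 = 8 − 2 = 6 completes the 8 down.
R1C3 = 10 − 9 = 1 completes the 10 across.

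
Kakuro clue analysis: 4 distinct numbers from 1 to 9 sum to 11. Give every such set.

{1,2,3,5}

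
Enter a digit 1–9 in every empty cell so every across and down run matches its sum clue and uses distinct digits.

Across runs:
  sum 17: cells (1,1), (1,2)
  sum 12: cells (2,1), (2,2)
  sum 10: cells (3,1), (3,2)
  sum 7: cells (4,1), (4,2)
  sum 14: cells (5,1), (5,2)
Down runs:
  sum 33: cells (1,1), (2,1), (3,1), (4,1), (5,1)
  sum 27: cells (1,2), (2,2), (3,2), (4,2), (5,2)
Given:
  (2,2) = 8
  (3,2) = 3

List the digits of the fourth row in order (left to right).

5, 2

17 in 2 cells must be {8,9}.
Given what's placed, (1,2) must be 9 to fit the 17 across and 27 down.
(2,1) = 12 − 8 = 4 completes the 12 across.
(3,1) = 10 − 3 = 7 completes the 10 across.
Given what's placed, (4,1) must be 5 to fit the 7 across and 33 down.
(4,2) = 7 − 5 = 2 completes the 7 across.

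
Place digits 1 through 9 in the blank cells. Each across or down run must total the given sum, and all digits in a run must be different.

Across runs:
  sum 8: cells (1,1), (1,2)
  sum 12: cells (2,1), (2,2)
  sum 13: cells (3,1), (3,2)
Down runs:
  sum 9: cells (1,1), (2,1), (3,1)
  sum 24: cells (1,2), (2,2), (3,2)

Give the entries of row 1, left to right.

1 7

24 in 3 cells must be {7,8,9}.
The 8 across and the 24 down share only 7, so (1,2) = 7.
(1,1) = 8 − 7 = 1 completes the 8 across.
Nothing is forced directly, so branch on (2,1), whose candidates are 3 or 5. If (2,1) = 5: then (2,2) would have to be in {7} for the 12 across but in {8,9} for the 24 down — contradiction. So (2,1) = 3.
(2,2) = 12 − 3 = 9 completes the 12 across.
(3,1) = 9 − 4 = 5 completes the 9 down.
(3,2) = 13 − 5 = 8 completes the 13 across.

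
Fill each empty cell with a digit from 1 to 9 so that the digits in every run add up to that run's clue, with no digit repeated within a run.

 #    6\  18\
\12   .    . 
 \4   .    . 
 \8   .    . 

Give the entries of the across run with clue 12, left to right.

4 in 2 cells must be {1,3}; 6 in 3 cells must be {1,2,3}.
The 12 across and the 6 down share only 3, so R1C1 = 3.
R1C2 = 12 − 3 = 9 completes the 12 across.
Given what's placed, R2C1 must be 1 to fit the 4 across and 6 down.
R2C2 = 4 − 1 = 3 completes the 4 across.
R3C1 = 6 − 4 = 2 completes the 6 down.
R3C2 = 8 − 2 = 6 completes the 8 across.

3, 9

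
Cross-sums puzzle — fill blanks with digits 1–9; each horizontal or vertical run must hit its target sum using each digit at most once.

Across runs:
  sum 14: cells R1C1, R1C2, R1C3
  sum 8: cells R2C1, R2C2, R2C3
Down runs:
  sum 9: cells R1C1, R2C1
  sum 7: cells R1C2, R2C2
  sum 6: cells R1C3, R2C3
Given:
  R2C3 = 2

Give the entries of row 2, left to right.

1 5 2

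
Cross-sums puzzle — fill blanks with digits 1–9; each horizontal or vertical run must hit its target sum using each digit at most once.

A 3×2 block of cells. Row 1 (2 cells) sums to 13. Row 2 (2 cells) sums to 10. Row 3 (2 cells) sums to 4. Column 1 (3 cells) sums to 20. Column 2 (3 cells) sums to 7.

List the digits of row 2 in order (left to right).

4 in 2 cells must be {1,3}; 7 in 3 cells must be {1,2,4}.
The 13 across and the 7 down share only 4, so (1,2) = 4.
The 4 across and the 20 down share only 3, so (3,1) = 3.
(3,2) = 4 − 3 = 1 completes the 4 across.
(1,1) = 13 − 4 = 9 completes the 13 across.
(2,1) = 20 − 12 = 8 completes the 20 down.
(2,2) = 10 − 8 = 2 completes the 10 across.

8, 2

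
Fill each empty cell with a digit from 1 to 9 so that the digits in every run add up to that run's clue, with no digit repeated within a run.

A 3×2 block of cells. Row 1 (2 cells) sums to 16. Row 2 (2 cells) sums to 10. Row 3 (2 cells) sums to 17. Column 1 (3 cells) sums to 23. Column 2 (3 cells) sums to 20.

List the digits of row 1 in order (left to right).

16 in 2 cells must be {7,9}; 17 in 2 cells must be {8,9}; 23 in 3 cells must be {6,8,9}.
The 16 across and the 23 down share only 9, so (1,1) = 9.
(1,2) = 16 − 9 = 7 completes the 16 across.
Given what's placed, (3,1) must be 8 to fit the 17 across and 23 down.
(3,2) = 17 − 8 = 9 completes the 17 across.
(2,1) = 23 − 17 = 6 completes the 23 down.
(2,2) = 10 − 6 = 4 completes the 10 across.

9 7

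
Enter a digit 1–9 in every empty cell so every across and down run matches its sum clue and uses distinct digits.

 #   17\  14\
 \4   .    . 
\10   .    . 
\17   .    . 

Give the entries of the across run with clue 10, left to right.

4 in 2 cells must be {1,3}; 17 in 2 cells must be {8,9}.
Nothing is forced directly, so branch on R3C2, whose candidates are 8 or 9. If R3C2 = 8: that forces R1C2 = 1, after which R2C2 would have to be in {1,2,3,4,6,7,8,9} for the 10 across but in {5} for the 14 down — contradiction. So R3C2 = 9.
R3C1 = 17 − 9 = 8 completes the 17 across.
Given what's placed, R1C1 must be 3 to fit the 4 across and 17 down.
R1C2 = 4 − 3 = 1 completes the 4 across.
R2C1 = 17 − 11 = 6 completes the 17 down.
R2C2 = 10 − 6 = 4 completes the 10 across.

6 4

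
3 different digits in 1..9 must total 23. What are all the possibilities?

3 distinct digits from 1–9 sum between 6 and 24.
Only one set works: {6,8,9}.

{6,8,9}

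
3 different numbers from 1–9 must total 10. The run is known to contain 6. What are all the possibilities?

3 distinct digits from 1–9 sum between 6 and 24.
Keeping only sets containing 6.
Only one set works: {1,3,6}.

{1,3,6}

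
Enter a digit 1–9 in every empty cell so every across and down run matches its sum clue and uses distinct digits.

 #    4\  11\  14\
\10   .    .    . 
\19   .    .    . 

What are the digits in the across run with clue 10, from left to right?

4 in 2 cells must be {1,3}.
The 19 across and the 4 down share only 3, so R2C1 = 3.
Given what's placed, R2C3 must be 9 to fit the 19 across and 14 down.
R1C1 = 4 − 3 = 1 completes the 4 down.
R1C3 = 14 − 9 = 5 completes the 14 down.
R2C2 = 19 − 12 = 7 completes the 19 across.
R1C2 = 10 − 6 = 4 completes the 10 across.

1, 4, 5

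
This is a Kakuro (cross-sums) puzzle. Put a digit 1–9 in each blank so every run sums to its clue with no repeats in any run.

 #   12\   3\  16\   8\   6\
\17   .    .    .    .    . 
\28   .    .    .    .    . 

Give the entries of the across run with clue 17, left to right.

4 1 7 3 2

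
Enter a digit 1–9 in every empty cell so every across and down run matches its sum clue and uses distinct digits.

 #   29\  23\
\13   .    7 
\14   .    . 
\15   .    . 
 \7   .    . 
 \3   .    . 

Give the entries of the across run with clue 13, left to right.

3 in 2 cells must be {1,2}.
R1C1 = 13 − 7 = 6 completes the 13 across.

6, 7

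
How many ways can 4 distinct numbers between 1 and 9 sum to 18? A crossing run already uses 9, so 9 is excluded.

4 distinct digits from 1–9 sum between 10 and 30.
Dropping sets that contain 9.

8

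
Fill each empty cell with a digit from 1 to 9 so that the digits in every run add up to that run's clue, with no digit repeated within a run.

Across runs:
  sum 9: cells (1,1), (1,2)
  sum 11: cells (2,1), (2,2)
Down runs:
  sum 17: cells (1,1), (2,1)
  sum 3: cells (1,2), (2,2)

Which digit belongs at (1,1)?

8

17 in 2 cells must be {8,9}; 3 in 2 cells must be {1,2}.
The 9 across and the 17 down share only 8, so (1,1) = 8.
(1,2) = 9 − 8 = 1 completes the 9 across.
(2,1) = 17 − 8 = 9 completes the 17 down.
(2,2) = 11 − 9 = 2 completes the 11 across.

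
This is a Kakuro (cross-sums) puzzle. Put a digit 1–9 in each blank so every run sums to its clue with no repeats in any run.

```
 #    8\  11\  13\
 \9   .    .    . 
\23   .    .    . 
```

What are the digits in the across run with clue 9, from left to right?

23 in 3 cells must be {6,8,9}.
The 23 across and the 8 down share only 6, so R2C1 = 6.
R1C1 = 8 − 6 = 2 completes the 8 down.
Nothing is forced directly, so branch on R1C3, whose candidates are 4 or 6. If R1C3 = 6: then R1C2 would have to be in {1} for the 9 across but in {2,3,4,5,6,7,8,9} for the 11 down — contradiction. So R1C3 = 4.
R1C2 = 9 − 6 = 3 completes the 9 across.
R2C2 = 11 − 3 = 8 completes the 11 down.
R2C3 = 23 − 14 = 9 completes the 23 across.

2 3 4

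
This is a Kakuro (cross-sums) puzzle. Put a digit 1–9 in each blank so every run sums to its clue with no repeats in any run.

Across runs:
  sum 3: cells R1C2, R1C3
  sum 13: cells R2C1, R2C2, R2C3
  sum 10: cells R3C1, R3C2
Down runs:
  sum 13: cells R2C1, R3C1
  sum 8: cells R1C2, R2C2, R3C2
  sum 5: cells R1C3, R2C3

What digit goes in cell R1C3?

3 in 2 cells must be {1,2}.
Nothing is forced directly, so branch on R1C2, whose candidates are 1 or 2. If R1C2 = 2: that forces R1C3 = 1, R2C3 = 4, R3C2 = 1, after which R2C2 would have to be in {1,2,3,6,7,8} for the 13 across but in {5} for the 8 down — contradiction. So R1C2 = 1.
R1C3 = 3 − 1 = 2 completes the 3 across.
R2C3 = 5 − 2 = 3 completes the 5 down.
No cell is forced outright now. R2C2 can only be 2 or 4 (the digits allowed by both its 13 across and its 8 down). If R2C2 = 2: that forces R2C1 = 8, after which R3C1 would have to be in {1,2,3,4,6,7,8,9} for the 10 across but in {5} for the 13 down — contradiction. So R2C2 = 4.
R2C1 = 13 − 7 = 6 completes the 13 across.
R3C1 = 13 − 6 = 7 completes the 13 down.
R3C2 = 10 − 7 = 3 completes the 10 across.

2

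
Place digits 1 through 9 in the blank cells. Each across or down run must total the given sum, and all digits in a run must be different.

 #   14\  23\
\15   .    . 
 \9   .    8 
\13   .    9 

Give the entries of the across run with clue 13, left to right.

4 9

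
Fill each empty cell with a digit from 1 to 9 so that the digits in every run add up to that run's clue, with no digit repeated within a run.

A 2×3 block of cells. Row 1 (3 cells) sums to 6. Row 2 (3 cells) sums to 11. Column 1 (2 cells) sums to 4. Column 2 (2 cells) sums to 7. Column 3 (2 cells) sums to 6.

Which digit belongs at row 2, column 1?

1

6 in 3 cells must be {1,2,3}; 4 in 2 cells must be {1,3}.
Nothing is forced directly, so branch on (1,1), whose candidates are 1 or 3. If (1,1) = 1: that forces (1,3) = 2, (2,1) = 3, after which (2,3) would have to be in {1,2,6,7} for the 11 across but in {4} for the 6 down — contradiction. So (1,1) = 3.
(2,1) = 4 − 3 = 1 completes the 4 down.
Nothing is forced directly, so branch on (2,3), whose candidates are 2 or 4. If (2,3) = 2: then (1,3) would have to be in {1,2} for the 6 across but in {4} for the 6 down — contradiction. So (2,3) = 4.
(1,3) = 6 − 4 = 2 completes the 6 down.
(2,2) = 11 − 5 = 6 completes the 11 across.
(1,2) = 6 − 5 = 1 completes the 6 across.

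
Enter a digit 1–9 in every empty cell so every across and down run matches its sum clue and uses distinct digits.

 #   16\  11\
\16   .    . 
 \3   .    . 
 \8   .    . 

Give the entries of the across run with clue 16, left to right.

16 in 2 cells must be {7,9}; 3 in 2 cells must be {1,2}.
The 16 across and the 11 down share only 7, so R1C2 = 7.
Given what's placed, R2C2 must be 1 to fit the 3 across and 11 down.
R3C2 = 11 − 8 = 3 completes the 11 down.
R1C1 = 16 − 7 = 9 completes the 16 across.
R2C1 = 3 − 1 = 2 completes the 3 across.
R3C1 = 8 − 3 = 5 completes the 8 across.

9 7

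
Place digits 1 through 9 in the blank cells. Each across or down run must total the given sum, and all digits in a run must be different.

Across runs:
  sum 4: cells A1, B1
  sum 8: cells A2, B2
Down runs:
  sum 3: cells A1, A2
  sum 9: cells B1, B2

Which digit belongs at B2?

6

4 in 2 cells must be {1,3}; 3 in 2 cells must be {1,2}.
The 4 across and the 3 down share only 1, so A1 = 1.
B1 = 4 − 1 = 3 completes the 4 across.
A2 = 3 − 1 = 2 completes the 3 down.
B2 = 8 − 2 = 6 completes the 8 across.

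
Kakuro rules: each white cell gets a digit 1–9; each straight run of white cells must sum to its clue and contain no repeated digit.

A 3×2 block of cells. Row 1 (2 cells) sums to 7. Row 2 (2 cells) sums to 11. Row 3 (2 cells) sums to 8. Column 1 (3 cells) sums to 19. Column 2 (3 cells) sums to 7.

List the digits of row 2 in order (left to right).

9, 2

7 in 3 cells must be {1,2,4}.
Nothing is forced directly, so branch on (2,2), whose candidates are 2 or 4. If (2,2) = 4: that forces (2,1) = 7, (3,1) = 3, after which (3,2) would have to be in {5} for the 8 across but in {1,2} for the 7 down — contradiction. So (2,2) = 2.
(2,1) = 11 − 2 = 9 completes the 11 across.
Given what's placed, (3,2) must be 1 to fit the 8 across and 7 down.
(1,2) = 7 − 3 = 4 completes the 7 down.
(3,1) = 8 − 1 = 7 completes the 8 across.
(1,1) = 7 − 4 = 3 completes the 7 across.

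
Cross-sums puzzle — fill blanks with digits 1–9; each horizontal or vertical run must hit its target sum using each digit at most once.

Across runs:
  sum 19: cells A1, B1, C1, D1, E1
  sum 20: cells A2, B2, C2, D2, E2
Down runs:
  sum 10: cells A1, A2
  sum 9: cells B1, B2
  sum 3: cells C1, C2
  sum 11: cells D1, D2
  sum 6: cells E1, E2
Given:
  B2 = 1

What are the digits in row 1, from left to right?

3 8 1 5 2

3 in 2 cells must be {1,2}.
B1 = 9 − 1 = 8 completes the 9 down.
C2 = 2: the only remaining digit allowed by both the 20 across and the 3 down.
C1 = 3 − 2 = 1 completes the 3 down.
Nothing is forced directly, so branch on E1, whose candidates are 2 or 5. If E1 = 5: then E2 would have to be in {3,4,5,6,7,8,9} for the 20 across but in {1} for the 6 down — contradiction. So E1 = 2.
Given what's placed, A1 must be 3 to fit the 19 across and 10 down.
D1 = 19 − 14 = 5 completes the 19 across.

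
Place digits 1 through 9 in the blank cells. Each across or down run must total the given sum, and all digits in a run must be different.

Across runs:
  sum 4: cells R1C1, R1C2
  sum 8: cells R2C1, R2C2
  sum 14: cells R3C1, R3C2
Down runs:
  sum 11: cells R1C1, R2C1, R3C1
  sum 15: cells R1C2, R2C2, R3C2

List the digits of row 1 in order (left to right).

3 1

4 in 2 cells must be {1,3}.
Nothing is forced directly, so branch on R3C1, whose candidates are 5 or 6 or 8. If R3C1 = 5: then R1C1 would have to be in {1,3} for the 4 across but in {2,4} for the 11 down — contradiction. If R3C1 = 8: that forces R1C1 = 1, R1C2 = 3, R2C1 = 2, after which R2C2 would have to be in {6} for the 8 across but in {4,5,7,8} for the 15 down — contradiction. So R3C1 = 6.
R3C2 = 14 − 6 = 8 completes the 14 across.
Nothing is forced directly, so branch on R1C1, whose candidates are 1 or 3. If R1C1 = 1: that forces R1C2 = 3, after which R2C1 would have to be in {1,2,3,5,6,7} for the 8 across but in {4} for the 11 down — contradiction. So R1C1 = 3.
R1C2 = 4 − 3 = 1 completes the 4 across.
R2C1 = 11 − 9 = 2 completes the 11 down.
R2C2 = 8 − 2 = 6 completes the 8 across.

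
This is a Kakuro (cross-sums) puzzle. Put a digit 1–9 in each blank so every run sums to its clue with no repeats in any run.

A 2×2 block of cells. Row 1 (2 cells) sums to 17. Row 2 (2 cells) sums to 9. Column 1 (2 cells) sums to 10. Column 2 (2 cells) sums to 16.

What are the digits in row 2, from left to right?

17 in 2 cells must be {8,9}; 16 in 2 cells must be {7,9}.
The 17 across and the 16 down share only 9, so (1,2) = 9.
(2,2) = 16 − 9 = 7 completes the 16 down.
(1,1) = 17 − 9 = 8 completes the 17 across.
(2,1) = 9 − 7 = 2 completes the 9 across.

2 7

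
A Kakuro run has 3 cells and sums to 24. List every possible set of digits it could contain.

3 distinct digits from 1–9 sum between 6 and 24.
Only one set works: {7,8,9}.

{7,8,9}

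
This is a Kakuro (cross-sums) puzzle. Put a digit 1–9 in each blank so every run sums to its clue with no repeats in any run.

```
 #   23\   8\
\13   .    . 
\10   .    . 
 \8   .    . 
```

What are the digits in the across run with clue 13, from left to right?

8, 5

23 in 3 cells must be {6,8,9}.
The 8 across and the 23 down share only 6, so R3C1 = 6.
R3C2 = 8 − 6 = 2 completes the 8 across.
Given what's placed, R1C2 must be 5 to fit the 13 across and 8 down.
R2C2 = 8 − 7 = 1 completes the 8 down.
R1C1 = 13 − 5 = 8 completes the 13 across.
R2C1 = 10 − 1 = 9 completes the 10 across.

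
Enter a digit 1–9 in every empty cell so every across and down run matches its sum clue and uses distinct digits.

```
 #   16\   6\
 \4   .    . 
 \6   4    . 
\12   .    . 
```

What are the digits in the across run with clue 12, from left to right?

9 3

4 in 2 cells must be {1,3}; 6 in 3 cells must be {1,2,3}.
Given what's placed, R1C1 must be 3 to fit the 4 across and 16 down.
R1C2 = 4 − 3 = 1 completes the 4 across.
R2C2 = 6 − 4 = 2 completes the 6 across.
R3C1 = 16 − 7 = 9 completes the 16 down.
R3C2 = 12 − 9 = 3 completes the 12 across.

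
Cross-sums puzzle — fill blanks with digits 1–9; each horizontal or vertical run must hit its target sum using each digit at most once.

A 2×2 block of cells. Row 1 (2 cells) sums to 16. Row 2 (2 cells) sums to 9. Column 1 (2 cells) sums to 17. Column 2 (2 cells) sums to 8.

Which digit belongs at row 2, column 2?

1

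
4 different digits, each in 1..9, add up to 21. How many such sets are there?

11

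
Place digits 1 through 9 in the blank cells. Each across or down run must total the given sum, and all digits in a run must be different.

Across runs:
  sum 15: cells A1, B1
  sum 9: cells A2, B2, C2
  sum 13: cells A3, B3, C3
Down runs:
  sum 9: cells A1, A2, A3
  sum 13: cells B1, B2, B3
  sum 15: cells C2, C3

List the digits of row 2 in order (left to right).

Only 6 fits A1 under both its across sum 15 and down sum 9.
B1 = 15 − 6 = 9 completes the 15 across.
The 9 across and the 15 down share only 6, so C2 = 6.
C3 = 15 − 6 = 9 completes the 15 down.
B2 = 1: the only remaining digit allowed by both the 9 across and the 13 down.
Given what's placed, A3 must be 1 to fit the 13 across and 9 down.
B3 = 13 − 10 = 3 completes the 13 across.
A2 = 9 − 7 = 2 completes the 9 across.

2 1 6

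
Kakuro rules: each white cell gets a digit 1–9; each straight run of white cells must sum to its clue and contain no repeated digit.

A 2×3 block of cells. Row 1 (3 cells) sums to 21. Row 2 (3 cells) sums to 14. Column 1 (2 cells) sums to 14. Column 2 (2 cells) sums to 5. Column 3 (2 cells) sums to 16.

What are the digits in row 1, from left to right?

8 4 9

16 in 2 cells must be {7,9}.
The 21 across and the 5 down share only 4, so (1,2) = 4.
Given what's placed, (1,3) must be 9 to fit the 21 across and 16 down.
(2,2) = 5 − 4 = 1 completes the 5 down.
(2,3) = 16 − 9 = 7 completes the 16 down.
(1,1) = 21 − 13 = 8 completes the 21 across.
(2,1) = 14 − 8 = 6 completes the 14 across.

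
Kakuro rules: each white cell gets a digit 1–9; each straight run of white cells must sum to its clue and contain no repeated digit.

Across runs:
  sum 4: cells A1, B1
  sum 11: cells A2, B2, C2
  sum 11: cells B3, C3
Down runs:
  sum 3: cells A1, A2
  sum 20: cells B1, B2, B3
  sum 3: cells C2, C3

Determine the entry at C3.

4 in 2 cells must be {1,3}; 3 in 2 cells must be {1,2}.
The 4 across and the 3 down share only 1, so A1 = 1.
B1 = 4 − 1 = 3 completes the 4 across.
A2 = 3 − 1 = 2 completes the 3 down.
B2 = 8: the only remaining digit allowed by both the 11 across and the 20 down.
C2 = 11 − 10 = 1 completes the 11 across.
B3 = 20 − 11 = 9 completes the 20 down.
C3 = 11 − 9 = 2 completes the 11 across.

2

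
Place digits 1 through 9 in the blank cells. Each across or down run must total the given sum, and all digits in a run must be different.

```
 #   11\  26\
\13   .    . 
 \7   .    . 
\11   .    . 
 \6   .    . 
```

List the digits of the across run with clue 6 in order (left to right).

1, 5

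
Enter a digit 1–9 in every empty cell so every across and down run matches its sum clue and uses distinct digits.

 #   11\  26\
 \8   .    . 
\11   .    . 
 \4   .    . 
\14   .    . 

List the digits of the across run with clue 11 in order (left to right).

3 8

4 in 2 cells must be {1,3}; 11 in 4 cells must be {1,2,3,5}.
Only 3 fits R3C2 under both its across sum 4 and down sum 26.
The 14 across and the 11 down share only 5, so R4C1 = 5.
R4C2 = 14 − 5 = 9 completes the 14 across.
R1C2 = 6: the only remaining digit allowed by both the 8 across and the 26 down.
R2C2 = 26 − 18 = 8 completes the 26 down.
R3C1 = 4 − 3 = 1 completes the 4 across.
R1C1 = 8 − 6 = 2 completes the 8 across.
R2C1 = 11 − 8 = 3 completes the 11 across.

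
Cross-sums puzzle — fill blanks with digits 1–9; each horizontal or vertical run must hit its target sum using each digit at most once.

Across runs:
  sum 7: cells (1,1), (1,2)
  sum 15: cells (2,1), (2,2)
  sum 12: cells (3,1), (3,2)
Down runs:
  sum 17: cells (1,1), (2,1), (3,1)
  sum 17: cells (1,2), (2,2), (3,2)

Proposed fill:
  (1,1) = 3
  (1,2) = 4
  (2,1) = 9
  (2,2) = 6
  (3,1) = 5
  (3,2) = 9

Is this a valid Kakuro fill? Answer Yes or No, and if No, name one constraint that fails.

No — the down run (1,2)–(3,2) sums to 19, not 17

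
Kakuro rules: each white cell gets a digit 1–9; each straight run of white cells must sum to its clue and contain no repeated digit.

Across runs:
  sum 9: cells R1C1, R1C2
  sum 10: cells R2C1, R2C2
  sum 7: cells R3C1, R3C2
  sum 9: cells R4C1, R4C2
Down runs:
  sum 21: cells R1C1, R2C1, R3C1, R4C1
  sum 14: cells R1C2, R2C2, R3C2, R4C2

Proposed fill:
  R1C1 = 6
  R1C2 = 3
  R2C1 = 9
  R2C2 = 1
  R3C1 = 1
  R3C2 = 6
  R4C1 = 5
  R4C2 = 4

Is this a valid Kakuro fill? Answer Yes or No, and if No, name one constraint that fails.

Across: 6+3=9; 9+1=10; 1+6=7; 5+4=9. Down: 6+9+1+5=21; 3+1+6+4=14. No digit repeats within any run.

Yes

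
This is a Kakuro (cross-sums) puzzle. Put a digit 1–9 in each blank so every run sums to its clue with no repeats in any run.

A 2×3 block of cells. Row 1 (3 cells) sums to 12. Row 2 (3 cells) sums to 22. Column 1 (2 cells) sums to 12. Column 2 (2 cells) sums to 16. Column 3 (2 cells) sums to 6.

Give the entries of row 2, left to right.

8 9 5

16 in 2 cells must be {7,9}.
The 22 across and the 6 down share only 5, so (2,3) = 5.
(1,3) = 6 − 5 = 1 completes the 6 down.
Given what's placed, (2,2) must be 9 to fit the 22 across and 16 down.
(1,2) = 16 − 9 = 7 completes the 16 down.
(2,1) = 22 − 14 = 8 completes the 22 across.
(1,1) = 12 − 8 = 4 completes the 12 across.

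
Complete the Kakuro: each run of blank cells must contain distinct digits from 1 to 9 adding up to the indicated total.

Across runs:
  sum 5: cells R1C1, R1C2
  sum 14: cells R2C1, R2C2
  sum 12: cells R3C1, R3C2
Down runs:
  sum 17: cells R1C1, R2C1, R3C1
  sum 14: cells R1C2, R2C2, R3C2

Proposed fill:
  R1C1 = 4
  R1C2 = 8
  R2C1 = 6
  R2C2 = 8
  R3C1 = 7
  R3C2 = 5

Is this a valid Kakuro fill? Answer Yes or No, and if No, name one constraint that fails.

No — the across run R1C1–R1C2 sums to 12, not 5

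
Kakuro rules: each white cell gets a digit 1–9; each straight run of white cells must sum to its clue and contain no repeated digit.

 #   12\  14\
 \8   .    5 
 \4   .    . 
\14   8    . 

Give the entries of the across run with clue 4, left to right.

1 3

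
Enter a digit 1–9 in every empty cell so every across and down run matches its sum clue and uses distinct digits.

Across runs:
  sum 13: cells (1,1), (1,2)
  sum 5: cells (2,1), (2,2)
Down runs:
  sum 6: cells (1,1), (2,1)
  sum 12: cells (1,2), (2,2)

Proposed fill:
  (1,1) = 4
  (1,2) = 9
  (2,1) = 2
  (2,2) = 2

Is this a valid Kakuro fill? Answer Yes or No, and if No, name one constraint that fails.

No — the across run (2,1)–(2,2) sums to 4, not 5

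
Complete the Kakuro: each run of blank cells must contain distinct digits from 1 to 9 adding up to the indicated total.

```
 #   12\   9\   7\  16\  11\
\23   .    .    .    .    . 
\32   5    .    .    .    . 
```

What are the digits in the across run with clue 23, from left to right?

16 in 2 cells must be {7,9}.
R1C1 = 12 − 5 = 7 completes the 12 down.
Given what's placed, R1C4 must be 9 to fit the 23 across and 16 down.
R2C4 = 16 − 9 = 7 completes the 16 down.
Given what's placed, R2C3 must be 3 to fit the 32 across and 7 down.
R1C3 = 7 − 3 = 4 completes the 7 down.
Given what's placed, R1C5 must be 2 to fit the 23 across and 11 down.
Given what's placed, R2C2 must be 8 to fit the 32 across and 9 down.
R2C5 = 32 − 23 = 9 completes the 32 across.
R1C2 = 23 − 22 = 1 completes the 23 across.

7, 1, 4, 9, 2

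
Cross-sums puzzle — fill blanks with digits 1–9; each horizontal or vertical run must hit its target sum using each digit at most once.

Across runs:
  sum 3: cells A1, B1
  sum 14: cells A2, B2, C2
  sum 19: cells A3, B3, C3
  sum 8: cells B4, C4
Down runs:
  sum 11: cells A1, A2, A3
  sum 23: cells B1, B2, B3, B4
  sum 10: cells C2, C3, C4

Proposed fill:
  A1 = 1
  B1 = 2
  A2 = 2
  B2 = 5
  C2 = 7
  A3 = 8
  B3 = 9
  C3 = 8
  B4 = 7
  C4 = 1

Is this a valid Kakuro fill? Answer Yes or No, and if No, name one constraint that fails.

No — the across run A3–C3 sums to 25, not 19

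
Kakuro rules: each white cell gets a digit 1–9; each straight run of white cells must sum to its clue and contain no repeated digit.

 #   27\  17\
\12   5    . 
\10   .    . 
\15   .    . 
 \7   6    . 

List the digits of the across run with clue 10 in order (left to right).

7 3

R1C2 = 12 − 5 = 7 completes the 12 across.
R3C2 = 6: the only remaining digit allowed by both the 15 across and the 17 down.
R4C2 = 7 − 6 = 1 completes the 7 across.
R2C2 = 17 − 14 = 3 completes the 17 down.
R3C1 = 15 − 6 = 9 completes the 15 across.
R2C1 = 10 − 3 = 7 completes the 10 across.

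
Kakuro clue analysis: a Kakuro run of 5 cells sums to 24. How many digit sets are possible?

5 distinct digits from 1–9 sum between 15 and 35.

11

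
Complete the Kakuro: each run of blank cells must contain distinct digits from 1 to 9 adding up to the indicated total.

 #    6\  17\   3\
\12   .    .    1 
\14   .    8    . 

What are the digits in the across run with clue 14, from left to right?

4 8 2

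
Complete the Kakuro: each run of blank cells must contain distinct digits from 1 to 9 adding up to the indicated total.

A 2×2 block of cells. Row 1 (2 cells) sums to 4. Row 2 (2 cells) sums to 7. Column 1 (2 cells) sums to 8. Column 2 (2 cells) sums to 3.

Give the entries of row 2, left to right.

4 in 2 cells must be {1,3}; 3 in 2 cells must be {1,2}.
The 4 across and the 3 down share only 1, so (1,2) = 1.
(2,2) = 3 − 1 = 2 completes the 3 down.
(1,1) = 4 − 1 = 3 completes the 4 across.
(2,1) = 7 − 2 = 5 completes the 7 across.

5, 2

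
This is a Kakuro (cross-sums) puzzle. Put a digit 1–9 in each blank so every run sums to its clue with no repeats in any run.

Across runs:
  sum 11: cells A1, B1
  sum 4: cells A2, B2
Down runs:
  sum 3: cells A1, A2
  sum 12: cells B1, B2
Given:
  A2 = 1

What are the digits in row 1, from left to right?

2, 9

4 in 2 cells must be {1,3}; 3 in 2 cells must be {1,2}.
A1 = 3 − 1 = 2 completes the 3 down.
B1 = 11 − 2 = 9 completes the 11 across.
B2 = 4 − 1 = 3 completes the 4 across.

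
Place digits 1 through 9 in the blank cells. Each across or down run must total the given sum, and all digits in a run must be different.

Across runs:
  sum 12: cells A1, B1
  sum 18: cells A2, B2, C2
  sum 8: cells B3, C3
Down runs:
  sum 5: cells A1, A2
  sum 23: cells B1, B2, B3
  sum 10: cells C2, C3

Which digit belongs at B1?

23 in 3 cells must be {6,8,9}.
The 8 across and the 23 down share only 6, so B3 = 6.
C3 = 8 − 6 = 2 completes the 8 across.
C2 = 10 − 2 = 8 completes the 10 down.
B2 = 9: the only remaining digit allowed by both the 18 across and the 23 down.
B1 = 23 − 15 = 8 completes the 23 down.
A2 = 18 − 17 = 1 completes the 18 across.
A1 = 12 − 8 = 4 completes the 12 across.

8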